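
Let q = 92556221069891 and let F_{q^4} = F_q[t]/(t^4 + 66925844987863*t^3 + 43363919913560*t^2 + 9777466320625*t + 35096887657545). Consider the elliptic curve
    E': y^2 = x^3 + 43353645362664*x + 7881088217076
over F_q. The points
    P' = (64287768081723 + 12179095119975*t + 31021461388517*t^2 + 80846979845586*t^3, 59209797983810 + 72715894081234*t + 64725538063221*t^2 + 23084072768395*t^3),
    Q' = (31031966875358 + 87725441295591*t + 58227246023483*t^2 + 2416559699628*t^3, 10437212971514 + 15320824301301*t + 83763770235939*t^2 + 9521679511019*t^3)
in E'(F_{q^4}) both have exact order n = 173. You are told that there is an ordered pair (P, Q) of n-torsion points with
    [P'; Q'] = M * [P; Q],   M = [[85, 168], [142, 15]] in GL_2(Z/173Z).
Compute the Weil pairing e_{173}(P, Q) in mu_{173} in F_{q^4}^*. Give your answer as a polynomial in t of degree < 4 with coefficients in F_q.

13508220364146 + 56848451507128*t + 86768951612243*t^2 + 91532721030929*t^3

e_{173} is bilinear + alternating on E[173], so e_{173}(85*P + 168*Q, 142*P + 15*Q) = e_{173}(P,Q)^(85*15-168*142).
So e_{173}(P,Q) = e_{173}(P',Q')^{19}, since 82*19 = 1 mod 173.
n = 173 = (10101101)_2 (8 bits, wt 5); accumulate f_{173,P'}(Q'+S)/f_{173,P'}(S) along the 7-step ladder.
So e_{173}(P',Q') = 722089979762 + 41692717328482*t + 2197160285387*t^2 + 20689033754997*t^3.
(722089979762 + 41692717328482*t + 2197160285387*t^2 + 20689033754997*t^3)^{19} mod (92556221069891,f) = 13508220364146 + 56848451507128*t + 86768951612243*t^2 + 91532721030929*t^3.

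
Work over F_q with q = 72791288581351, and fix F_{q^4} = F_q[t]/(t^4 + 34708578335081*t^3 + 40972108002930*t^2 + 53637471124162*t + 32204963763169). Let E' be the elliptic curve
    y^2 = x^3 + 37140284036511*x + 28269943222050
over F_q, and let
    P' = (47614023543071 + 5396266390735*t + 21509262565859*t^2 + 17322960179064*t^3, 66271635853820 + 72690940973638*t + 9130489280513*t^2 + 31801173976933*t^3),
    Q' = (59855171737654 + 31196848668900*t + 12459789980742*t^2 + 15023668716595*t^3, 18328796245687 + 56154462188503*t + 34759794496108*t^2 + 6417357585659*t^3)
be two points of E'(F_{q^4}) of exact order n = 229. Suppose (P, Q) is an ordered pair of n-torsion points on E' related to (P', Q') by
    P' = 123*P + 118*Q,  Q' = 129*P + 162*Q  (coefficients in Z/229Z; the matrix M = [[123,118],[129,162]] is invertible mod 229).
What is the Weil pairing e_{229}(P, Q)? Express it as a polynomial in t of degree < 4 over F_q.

52808010850754 + 4161489743891*t + 63383462128063*t^2 + 15018288577368*t^3

Alternating bilinearity on E[229] (values in mu_{229} in F_{72791288581351^4}) gives e(P',Q') = e(P,Q)^det(M).
det M = 123*162 - 118*129 = 4704 = 124 (mod 229); 124^{-1} = 205 (mod 229).
8-bit Miller (11100101) on E'/F_{72791288581351} with a'=37140284036511, b'=28269943222050: accumulate tangent/chord ratios at Q'+S and P'+S'.
Miller gives e_{229}(P',Q') = 2379848226753 + 30478299586902*t + 67652126735506*t^2 + 67372823581845*t^3 in F_{72791288581351^4}.
Raise to 205: e(P,Q) = 52808010850754 + 4161489743891*t + 63383462128063*t^2 + 15018288577368*t^3 in mu_{229}.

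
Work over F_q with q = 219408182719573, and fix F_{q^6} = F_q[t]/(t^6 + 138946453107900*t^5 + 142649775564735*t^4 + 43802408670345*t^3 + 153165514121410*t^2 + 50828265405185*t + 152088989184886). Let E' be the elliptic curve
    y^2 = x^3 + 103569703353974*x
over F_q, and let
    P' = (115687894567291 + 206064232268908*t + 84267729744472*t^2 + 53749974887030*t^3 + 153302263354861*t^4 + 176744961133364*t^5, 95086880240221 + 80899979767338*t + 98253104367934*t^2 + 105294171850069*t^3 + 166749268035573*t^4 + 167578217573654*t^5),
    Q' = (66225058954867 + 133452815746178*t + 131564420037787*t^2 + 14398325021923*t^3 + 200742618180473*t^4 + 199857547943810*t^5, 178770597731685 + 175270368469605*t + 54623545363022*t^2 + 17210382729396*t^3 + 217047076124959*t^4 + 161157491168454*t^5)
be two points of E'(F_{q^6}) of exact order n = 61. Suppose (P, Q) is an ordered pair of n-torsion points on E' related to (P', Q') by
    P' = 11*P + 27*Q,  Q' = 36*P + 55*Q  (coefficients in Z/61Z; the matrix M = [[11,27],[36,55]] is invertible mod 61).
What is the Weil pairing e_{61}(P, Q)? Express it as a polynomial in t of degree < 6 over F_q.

58525582584372 + 191523901602056*t + 194897321590423*t^2 + 40740391875162*t^3 + 164658896719222*t^4 + 98656978980004*t^5

Alternating bilinearity on E[61] (values in mu_{61} in F_{219408182719573^6}) gives e(P',Q') = e(P,Q)^det(M).
det(M) mod 61 = 60; its inverse in (Z/61)^* is 60 (check: 60*60 mod 61 = 1).
Double-and-add over 111101: 6-1 doublings, 5-1 additions; each step l_{T,T}/v_{2T} or l_{T,P'}/v at Q'+S for random S.
f_P(D_Q)/f_Q(D_P) = 120168601787157 + 93822312439459*t + 42837548476533*t^2 + 28618599329499*t^3 + 8543267102941*t^4 + 108088328848004*t^5.
Raise to 60: e(P,Q) = 58525582584372 + 191523901602056*t + 194897321590423*t^2 + 40740391875162*t^3 + 164658896719222*t^4 + 98656978980004*t^5 in mu_{61}.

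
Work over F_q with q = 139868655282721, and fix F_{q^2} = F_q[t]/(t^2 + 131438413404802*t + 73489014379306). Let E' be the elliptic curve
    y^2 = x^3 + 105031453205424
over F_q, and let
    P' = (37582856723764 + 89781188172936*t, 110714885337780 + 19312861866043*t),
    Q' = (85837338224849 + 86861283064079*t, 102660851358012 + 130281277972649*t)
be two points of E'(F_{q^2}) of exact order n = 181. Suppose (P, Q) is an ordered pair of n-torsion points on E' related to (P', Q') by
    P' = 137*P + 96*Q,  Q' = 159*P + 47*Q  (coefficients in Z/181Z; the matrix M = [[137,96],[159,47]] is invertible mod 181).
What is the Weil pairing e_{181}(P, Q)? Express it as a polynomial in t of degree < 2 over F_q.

56591965575608 + 96495199052023*t

Alternating bilinearity on E[181] (values in mu_{181} in F_{139868655282721^2}) gives e(P',Q') = e(P,Q)^det(M).
So e_{181}(P,Q) = e_{181}(P',Q')^{144}, since 44*144 = 1 mod 181.
8-bit Miller (10110101) on E'/F_{139868655282721} with a'=0, b'=105031453205424: accumulate tangent/chord ratios at Q'+S and P'+S'.
So e_{181}(P',Q') = 73152340990799 + 76100188298027*t.
Raise to 144: e(P,Q) = 56591965575608 + 96495199052023*t in mu_{181}.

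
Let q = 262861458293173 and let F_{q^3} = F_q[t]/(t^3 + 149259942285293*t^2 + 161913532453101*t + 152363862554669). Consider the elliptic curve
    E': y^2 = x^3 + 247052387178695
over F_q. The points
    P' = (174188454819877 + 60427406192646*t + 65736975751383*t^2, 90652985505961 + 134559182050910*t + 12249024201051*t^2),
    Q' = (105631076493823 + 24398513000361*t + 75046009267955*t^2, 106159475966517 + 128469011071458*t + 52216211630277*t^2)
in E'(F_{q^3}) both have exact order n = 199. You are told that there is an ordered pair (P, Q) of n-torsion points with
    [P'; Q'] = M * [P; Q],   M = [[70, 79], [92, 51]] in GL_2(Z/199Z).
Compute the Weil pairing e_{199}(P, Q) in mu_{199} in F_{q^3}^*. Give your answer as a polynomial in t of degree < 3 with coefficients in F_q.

Since e_{199}(P,P)=e_{199}(Q,Q)=1 and e_{199}(Q,P)=e_{199}(P,Q)^{-1}, expanding e_{199}(70*P + 79*Q,92*P + 51*Q) leaves e(P,Q)^det(M).
So e_{199}(P,Q) = e_{199}(P',Q')^{12}, since 83*12 = 1 mod 199.
Double-and-add over 11000111: 8-1 doublings, 5-1 additions; each step l_{T,T}/v_{2T} or l_{T,P'}/v at Q'+S for random S.
e_{199}(P',Q') = 25830232403037 + 126801081932617*t + 191110705168715*t^2.
Thus e_{199}(P,Q) = 198510165194528 + 1638610952914*t + 216202386566828*t^2.

198510165194528 + 1638610952914*t + 216202386566828*t^2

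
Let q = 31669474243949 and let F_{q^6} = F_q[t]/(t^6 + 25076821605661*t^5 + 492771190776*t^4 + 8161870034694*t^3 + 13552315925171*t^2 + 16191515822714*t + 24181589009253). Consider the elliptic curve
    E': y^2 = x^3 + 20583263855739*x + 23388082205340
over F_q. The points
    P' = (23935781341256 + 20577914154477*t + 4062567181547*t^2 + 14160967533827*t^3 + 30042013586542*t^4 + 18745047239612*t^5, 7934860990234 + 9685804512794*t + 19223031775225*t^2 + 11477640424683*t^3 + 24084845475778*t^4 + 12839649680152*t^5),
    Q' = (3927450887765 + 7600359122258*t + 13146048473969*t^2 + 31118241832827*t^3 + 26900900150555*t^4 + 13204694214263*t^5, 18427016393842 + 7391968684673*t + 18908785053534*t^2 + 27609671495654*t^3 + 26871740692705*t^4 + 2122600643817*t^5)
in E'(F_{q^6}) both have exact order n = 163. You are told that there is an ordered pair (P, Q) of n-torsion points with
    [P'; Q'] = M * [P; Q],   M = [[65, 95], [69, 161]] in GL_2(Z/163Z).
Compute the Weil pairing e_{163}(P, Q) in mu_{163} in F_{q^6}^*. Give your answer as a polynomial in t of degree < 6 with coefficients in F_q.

Under M = [[65,95],[69,161]] in GL_2(Z/163), e_{163}(P',Q') = e_{163}(P,Q)^(65*161-95*69 mod 163).
Inverting 161 mod 163: 81. Thus e_{163}(P,Q) = e(P',Q')^{81}.
Run Miller on y^2=x^3+20583263855739*x+23388082205340 over F_{31669474243949}: ladder 10100011 (8 bits); e = f_P(D_Q)/f_Q(D_P).
e_{163}(P',Q') = 4501546412074 + 1463561956446*t + 26988079891080*t^2 + 15102383145841*t^3 + 23822823948684*t^4 + 30099596008137*t^5.
Finally e_{163}(P,Q) = 1197182183953 + 31664776729903*t + 14394540486264*t^2 + 25876579750854*t^3 + 21947268170088*t^4 + 20698053990369*t^5.

1197182183953 + 31664776729903*t + 14394540486264*t^2 + 25876579750854*t^3 + 21947268170088*t^4 + 20698053990369*t^5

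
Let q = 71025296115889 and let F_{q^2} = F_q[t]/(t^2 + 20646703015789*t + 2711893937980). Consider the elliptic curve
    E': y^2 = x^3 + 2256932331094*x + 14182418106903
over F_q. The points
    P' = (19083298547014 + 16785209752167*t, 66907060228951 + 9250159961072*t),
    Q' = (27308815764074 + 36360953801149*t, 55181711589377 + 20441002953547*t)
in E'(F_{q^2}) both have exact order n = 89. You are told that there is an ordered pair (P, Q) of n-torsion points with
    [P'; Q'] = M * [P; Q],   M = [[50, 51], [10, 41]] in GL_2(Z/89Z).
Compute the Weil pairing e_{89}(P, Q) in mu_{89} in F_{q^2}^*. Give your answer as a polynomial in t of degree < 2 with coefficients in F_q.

29725542326700 + 1061919752012*t

The 89-Weil pairing on E[89] over F_{71025296115889} is alternating-bilinear: e_{89}(P',Q') = e_{89}(P,Q)^det(M).
So e_{89}(P,Q) = e_{89}(P',Q')^{33}, since 27*33 = 1 mod 89.
Build f_{89,P'} and f_{89,Q'} via the 7-bit ladder of 89=1011001_2; evaluate at shifted divisors; quotient in F_{71025296115889^2}.
Miller gives e_{89}(P',Q') = 28039104040773 + 54763376018670*t in F_{71025296115889^2}.
Finally e_{89}(P,Q) = 29725542326700 + 1061919752012*t.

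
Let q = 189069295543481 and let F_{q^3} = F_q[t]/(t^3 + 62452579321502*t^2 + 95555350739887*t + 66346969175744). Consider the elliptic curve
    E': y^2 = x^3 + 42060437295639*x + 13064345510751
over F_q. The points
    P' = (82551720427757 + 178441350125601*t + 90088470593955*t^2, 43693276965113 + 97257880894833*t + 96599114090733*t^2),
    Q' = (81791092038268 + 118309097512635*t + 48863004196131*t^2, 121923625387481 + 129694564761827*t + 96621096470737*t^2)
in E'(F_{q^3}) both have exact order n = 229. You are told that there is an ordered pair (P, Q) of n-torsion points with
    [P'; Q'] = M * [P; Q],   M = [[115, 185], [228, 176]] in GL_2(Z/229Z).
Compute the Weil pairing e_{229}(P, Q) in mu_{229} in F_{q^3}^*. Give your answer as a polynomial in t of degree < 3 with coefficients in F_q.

Under M = [[115,185],[228,176]] in GL_2(Z/229), e_{229}(P',Q') = e_{229}(P,Q)^(115*176-185*228 mod 229).
det(M) mod 229 = 44; its inverse in (Z/229)^* is 203 (check: 44*203 mod 229 = 1).
Miller loop for e_{229} over F_{189069295543481^3}: bits of 229 = 11100101; 7 double steps + 4 add steps, l/v at each.
Result: e(P',Q') = 14203620863774 + 78579371578235*t + 12706487621184*t^2.
Hence e(P,Q) = 184441395734175 + 31258040249153*t + 3220515780475*t^2 in F_{189069295543481^3}^*.

184441395734175 + 31258040249153*t + 3220515780475*t^2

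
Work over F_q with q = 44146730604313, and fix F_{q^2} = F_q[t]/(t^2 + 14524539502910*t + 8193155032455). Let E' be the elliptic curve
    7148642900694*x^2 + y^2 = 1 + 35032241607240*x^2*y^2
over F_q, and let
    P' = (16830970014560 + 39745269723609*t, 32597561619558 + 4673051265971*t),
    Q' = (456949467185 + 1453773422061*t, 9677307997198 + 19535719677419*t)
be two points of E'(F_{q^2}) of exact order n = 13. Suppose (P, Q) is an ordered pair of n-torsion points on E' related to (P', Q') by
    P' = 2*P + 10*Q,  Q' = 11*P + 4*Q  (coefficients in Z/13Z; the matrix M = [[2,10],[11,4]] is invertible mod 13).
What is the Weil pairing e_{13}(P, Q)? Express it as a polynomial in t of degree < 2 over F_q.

e_{13} is bilinear + alternating on E[13], so e_{13}(2*P + 10*Q, 11*P + 4*Q) = e_{13}(P,Q)^(2*4-10*11).
det M = 2*4 - 10*11 = -102 = 2 (mod 13); 2^{-1} = 7 (mod 13).
Edwards->Montgomery: u=(1+y)/(1-y), v=u/x -> 8302036501737v^2=u^3+38310223767323u^2+u; then x_W=15102465625520u+7030147417989: y^2=x^3+13156580904246.
Run Miller on y^2=x^3+13156580904246 over F_{44146730604313}: ladder 1101 (4 bits); e = f_P(D_Q)/f_Q(D_P).
Miller gives e_{13}(P',Q') = 33758950823827 + 25120857431852*t in F_{44146730604313^2}.
(33758950823827 + 25120857431852*t)^{7} mod (44146730604313,f) = 24261181766880 + 37009573610893*t.

24261181766880 + 37009573610893*t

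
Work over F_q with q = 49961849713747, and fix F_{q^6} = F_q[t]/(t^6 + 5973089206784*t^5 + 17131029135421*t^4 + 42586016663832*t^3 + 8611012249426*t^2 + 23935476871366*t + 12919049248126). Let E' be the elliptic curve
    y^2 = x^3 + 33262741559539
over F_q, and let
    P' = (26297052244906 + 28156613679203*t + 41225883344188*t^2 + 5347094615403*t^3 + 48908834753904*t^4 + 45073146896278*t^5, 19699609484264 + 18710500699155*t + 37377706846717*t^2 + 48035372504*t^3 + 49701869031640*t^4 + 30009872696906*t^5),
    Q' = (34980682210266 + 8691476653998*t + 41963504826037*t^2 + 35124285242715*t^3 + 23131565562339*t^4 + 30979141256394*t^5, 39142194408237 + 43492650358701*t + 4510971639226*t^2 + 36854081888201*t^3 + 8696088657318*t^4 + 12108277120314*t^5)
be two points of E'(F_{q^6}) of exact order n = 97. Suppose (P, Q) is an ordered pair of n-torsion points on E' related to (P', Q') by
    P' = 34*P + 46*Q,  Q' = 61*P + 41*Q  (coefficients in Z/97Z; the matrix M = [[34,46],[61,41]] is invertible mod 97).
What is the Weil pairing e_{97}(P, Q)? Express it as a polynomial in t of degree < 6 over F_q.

e_{97} is bilinear + alternating on E[97], so e_{97}(34*P + 46*Q, 61*P + 41*Q) = e_{97}(P,Q)^(34*41-46*61).
Hence e(P,Q) = e(P',Q')^{88} where 88 = 43^{-1} mod 97.
n = 97 = (1100001)_2 (7 bits, wt 3); accumulate f_{97,P'}(Q'+S)/f_{97,P'}(S) along the 6-step ladder.
Miller gives e_{97}(P',Q') = 8272609887726 + 48993825630196*t + 18546912263442*t^2 + 34527394293457*t^3 + 32116361553584*t^4 + 7591773857084*t^5 in F_{49961849713747^6}.
Thus e_{97}(P,Q) = 23966638540921 + 26866408875742*t + 19942910381299*t^2 + 36226339089662*t^3 + 22103836400785*t^4 + 280434002759*t^5.

23966638540921 + 26866408875742*t + 19942910381299*t^2 + 36226339089662*t^3 + 22103836400785*t^4 + 280434002759*t^5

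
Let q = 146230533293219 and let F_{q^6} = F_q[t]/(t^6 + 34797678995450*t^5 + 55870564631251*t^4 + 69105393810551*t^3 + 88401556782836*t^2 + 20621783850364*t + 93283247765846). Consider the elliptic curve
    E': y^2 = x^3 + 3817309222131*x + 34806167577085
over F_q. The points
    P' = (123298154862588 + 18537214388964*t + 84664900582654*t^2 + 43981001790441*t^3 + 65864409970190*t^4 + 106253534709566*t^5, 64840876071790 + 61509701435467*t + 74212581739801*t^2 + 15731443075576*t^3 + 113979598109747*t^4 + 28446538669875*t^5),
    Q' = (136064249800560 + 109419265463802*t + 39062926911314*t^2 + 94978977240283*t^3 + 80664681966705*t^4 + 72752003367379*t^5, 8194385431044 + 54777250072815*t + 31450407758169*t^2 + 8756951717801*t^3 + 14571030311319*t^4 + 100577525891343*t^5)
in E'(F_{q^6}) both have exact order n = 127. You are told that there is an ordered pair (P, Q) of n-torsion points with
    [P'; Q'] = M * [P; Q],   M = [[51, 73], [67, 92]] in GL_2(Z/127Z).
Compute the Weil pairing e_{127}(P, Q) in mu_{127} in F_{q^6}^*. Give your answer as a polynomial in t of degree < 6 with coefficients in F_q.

Since e_{127}(P,P)=e_{127}(Q,Q)=1 and e_{127}(Q,P)=e_{127}(P,Q)^{-1}, expanding e_{127}(51*P + 73*Q,67*P + 92*Q) leaves e(P,Q)^det(M).
det M = 51*92 - 73*67 = -199 = 55 (mod 127); 55^{-1} = 97 (mod 127).
Double-and-add over 1111111: 7-1 doublings, 7-1 additions; each step l_{T,T}/v_{2T} or l_{T,P'}/v at Q'+S for random S.
Result: e(P',Q') = 144823490676158 + 23395867588694*t + 27157799551294*t^2 + 139987322671415*t^3 + 20623693406629*t^4 + 40853334692882*t^5.
(144823490676158 + 23395867588694*t + 27157799551294*t^2 + 139987322671415*t^3 + 20623693406629*t^4 + 40853334692882*t^5)^{97} mod (146230533293219,f) = 32582649230459 + 143801183068307*t + 98210349135790*t^2 + 107488269948835*t^3 + 36680011380456*t^4 + 18082746139917*t^5.

32582649230459 + 143801183068307*t + 98210349135790*t^2 + 107488269948835*t^3 + 36680011380456*t^4 + 18082746139917*t^5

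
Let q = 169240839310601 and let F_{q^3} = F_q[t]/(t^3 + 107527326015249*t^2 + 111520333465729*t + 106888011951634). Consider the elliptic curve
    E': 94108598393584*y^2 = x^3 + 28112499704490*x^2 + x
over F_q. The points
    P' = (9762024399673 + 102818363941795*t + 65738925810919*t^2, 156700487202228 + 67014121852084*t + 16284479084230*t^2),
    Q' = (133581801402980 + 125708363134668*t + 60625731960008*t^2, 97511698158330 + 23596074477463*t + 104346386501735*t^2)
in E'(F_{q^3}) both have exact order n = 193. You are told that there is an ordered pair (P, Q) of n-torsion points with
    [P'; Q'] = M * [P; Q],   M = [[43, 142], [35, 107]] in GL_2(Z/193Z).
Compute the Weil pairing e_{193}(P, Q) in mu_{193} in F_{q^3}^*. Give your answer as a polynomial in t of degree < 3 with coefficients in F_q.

The 193-Weil pairing on E[193] over F_{169240839310601} is alternating-bilinear: e_{193}(P',Q') = e_{193}(P,Q)^det(M).
det(M) mod 193 = 17; its inverse in (Z/193)^* is 159 (check: 17*159 mod 193 = 1).
Montgomery->Weierstrass: x_W = 6347155848455*x+56403133364057, y_W=6347155848455*y on F_{169240839310601}; lands on y^2=x^3+157355541172983*x+62286628422065.
n = 193 = (11000001)_2 (8 bits, wt 3); accumulate f_{193,P'}(Q'+S)/f_{193,P'}(S) along the 7-step ladder.
The quotient is 165348760667751 + 78375811143879*t + 10299795281131*t^2.
Finally e_{193}(P,Q) = 123064315184852 + 127345679198882*t + 28496965262027*t^2.

123064315184852 + 127345679198882*t + 28496965262027*t^2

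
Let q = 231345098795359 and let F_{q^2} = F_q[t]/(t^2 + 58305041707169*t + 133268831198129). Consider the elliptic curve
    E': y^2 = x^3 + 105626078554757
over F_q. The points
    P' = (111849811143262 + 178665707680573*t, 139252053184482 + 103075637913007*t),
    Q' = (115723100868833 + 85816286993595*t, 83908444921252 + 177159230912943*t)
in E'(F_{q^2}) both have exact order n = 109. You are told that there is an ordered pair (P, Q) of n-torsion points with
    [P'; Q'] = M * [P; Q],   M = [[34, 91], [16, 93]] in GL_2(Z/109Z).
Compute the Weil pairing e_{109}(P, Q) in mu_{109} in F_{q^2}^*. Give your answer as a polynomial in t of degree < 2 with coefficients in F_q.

205684085147917 + 63747141406084*t

e_{109}(aP+bQ,cP+dQ) = e_{109}(P,Q)^(ad-bc); with (a,b,c,d)=(34,91,16,93) this gives the det-109 law.
34*93 - 91*16 = 1706; reduced mod 109: det = 71, inverse 43.
n = 109 = (1101101)_2 (7 bits, wt 5); accumulate f_{109,P'}(Q'+S)/f_{109,P'}(S) along the 6-step ladder.
So e_{109}(P',Q') = 104277312328473 + 156266151634200*t.
e_{109}(P,Q) = (104277312328473 + 156266151634200*t)^{43} = 205684085147917 + 63747141406084*t.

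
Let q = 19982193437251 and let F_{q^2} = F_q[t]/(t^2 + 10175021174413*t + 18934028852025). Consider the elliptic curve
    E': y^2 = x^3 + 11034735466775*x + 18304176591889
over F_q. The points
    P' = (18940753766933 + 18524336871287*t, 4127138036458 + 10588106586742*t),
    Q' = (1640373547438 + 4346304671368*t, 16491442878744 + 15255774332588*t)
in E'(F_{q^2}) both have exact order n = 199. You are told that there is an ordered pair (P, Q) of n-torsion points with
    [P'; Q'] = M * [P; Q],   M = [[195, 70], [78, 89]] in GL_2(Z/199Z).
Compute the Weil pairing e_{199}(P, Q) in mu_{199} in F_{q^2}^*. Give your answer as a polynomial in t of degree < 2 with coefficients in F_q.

17105129206656 + 15080401313151*t

e_{199} is bilinear + alternating on E[199], so e_{199}(195*P + 70*Q, 78*P + 89*Q) = e_{199}(P,Q)^(195*89-70*78).
det M = 195*89 - 70*78 = 11895 = 154 (mod 199); 154^{-1} = 84 (mod 199).
n = 199 = (11000111)_2 (8 bits, wt 5); accumulate f_{199,P'}(Q'+S)/f_{199,P'}(S) along the 7-step ladder.
f_P(D_Q)/f_Q(D_P) = 13771441627808 + 2260218953748*t.
e_{199}(P,Q) = (13771441627808 + 2260218953748*t)^{84} = 17105129206656 + 15080401313151*t.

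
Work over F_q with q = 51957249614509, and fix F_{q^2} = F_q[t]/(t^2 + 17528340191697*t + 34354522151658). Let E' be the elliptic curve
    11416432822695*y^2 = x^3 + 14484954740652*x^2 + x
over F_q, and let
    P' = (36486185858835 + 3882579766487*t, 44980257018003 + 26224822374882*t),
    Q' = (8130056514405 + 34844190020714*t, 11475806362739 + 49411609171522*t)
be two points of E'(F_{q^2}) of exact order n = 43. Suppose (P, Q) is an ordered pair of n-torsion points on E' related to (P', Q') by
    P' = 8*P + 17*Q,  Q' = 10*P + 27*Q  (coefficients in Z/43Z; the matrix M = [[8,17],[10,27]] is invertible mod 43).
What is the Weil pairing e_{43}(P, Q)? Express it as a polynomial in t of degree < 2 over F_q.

e_{43}(aP+bQ,cP+dQ) = e_{43}(P,Q)^(ad-bc); with (a,b,c,d)=(8,17,10,27) this gives the det-43 law.
Inverting 3 mod 43: 29. Thus e_{43}(P,Q) = e(P',Q')^{29}.
Undo Montgomery via alpha=31781629227665, beta=25130419137097: (a',b')=(37725575150557,3632530877888) over F_{51957249614509}.
Double-and-add over 101011: 6-1 doublings, 4-1 additions; each step l_{T,T}/v_{2T} or l_{T,P'}/v at Q'+S for random S.
e_{43}(P',Q') = 26044873771742 + 5733862045768*t.
Finally e_{43}(P,Q) = 13090421184917 + 8200497899374*t.

13090421184917 + 8200497899374*t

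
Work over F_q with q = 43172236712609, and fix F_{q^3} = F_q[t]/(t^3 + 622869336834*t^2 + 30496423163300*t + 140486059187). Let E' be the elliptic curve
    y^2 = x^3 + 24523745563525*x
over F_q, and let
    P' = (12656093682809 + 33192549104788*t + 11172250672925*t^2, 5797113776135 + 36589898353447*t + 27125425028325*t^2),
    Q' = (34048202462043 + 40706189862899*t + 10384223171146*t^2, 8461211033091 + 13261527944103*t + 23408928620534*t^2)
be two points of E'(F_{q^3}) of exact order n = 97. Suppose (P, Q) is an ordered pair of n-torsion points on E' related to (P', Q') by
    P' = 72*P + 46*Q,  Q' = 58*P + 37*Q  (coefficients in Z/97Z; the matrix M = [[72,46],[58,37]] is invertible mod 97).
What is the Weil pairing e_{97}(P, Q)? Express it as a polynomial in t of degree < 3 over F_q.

e_{97}(aP+bQ,cP+dQ) = e_{97}(P,Q)^(ad-bc); with (a,b,c,d)=(72,46,58,37) this gives the det-97 law.
det M = 72*37 - 46*58 = -4 = 93 (mod 97); 93^{-1} = 24 (mod 97).
n = 97 = (1100001)_2 (7 bits, wt 3); accumulate f_{97,P'}(Q'+S)/f_{97,P'}(S) along the 6-step ladder.
So e_{97}(P',Q') = 22125726135683 + 37441373202487*t + 17951538565690*t^2.
(22125726135683 + 37441373202487*t + 17951538565690*t^2)^{24} mod (43172236712609,f) = 41485596694848 + 6518587485454*t + 36963390973374*t^2.

41485596694848 + 6518587485454*t + 36963390973374*t^2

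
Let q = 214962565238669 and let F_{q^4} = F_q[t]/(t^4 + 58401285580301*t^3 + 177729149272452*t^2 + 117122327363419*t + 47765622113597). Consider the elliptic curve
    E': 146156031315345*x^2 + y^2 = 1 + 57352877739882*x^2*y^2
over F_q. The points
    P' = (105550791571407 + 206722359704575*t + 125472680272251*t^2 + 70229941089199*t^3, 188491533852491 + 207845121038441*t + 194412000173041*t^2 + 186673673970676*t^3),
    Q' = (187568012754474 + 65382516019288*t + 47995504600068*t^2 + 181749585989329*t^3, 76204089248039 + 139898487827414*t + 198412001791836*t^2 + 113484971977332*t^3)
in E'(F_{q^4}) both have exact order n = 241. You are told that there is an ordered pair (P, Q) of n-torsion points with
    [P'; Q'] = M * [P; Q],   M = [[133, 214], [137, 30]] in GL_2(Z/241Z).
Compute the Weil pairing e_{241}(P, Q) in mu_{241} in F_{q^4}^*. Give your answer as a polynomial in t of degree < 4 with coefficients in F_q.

83456084862583 + 92281294346209*t + 100913130076676*t^2 + 64545976619181*t^3

e_{241}(aP+bQ,cP+dQ) = e_{241}(P,Q)^(ad-bc); with (a,b,c,d)=(133,214,137,30) this gives the det-241 law.
det M = 133*30 - 214*137 = -25328 = 218 (mod 241); 218^{-1} = 220 (mod 241).
Edwards a_E,d_E -> Montgomery A=206654581787384,B=160737478051602 -> Weierstrass 213708155676338,128509360770601 via alpha=141399434128539,beta=75941429703533.
Double-and-add over 11110001: 8-1 doublings, 5-1 additions; each step l_{T,T}/v_{2T} or l_{T,P'}/v at Q'+S for random S.
Result: e(P',Q') = 91979228896638 + 167266828140859*t + 38338416493220*t^2 + 34406102945347*t^3.
Hence e(P,Q) = 83456084862583 + 92281294346209*t + 100913130076676*t^2 + 64545976619181*t^3 in F_{214962565238669^4}^*.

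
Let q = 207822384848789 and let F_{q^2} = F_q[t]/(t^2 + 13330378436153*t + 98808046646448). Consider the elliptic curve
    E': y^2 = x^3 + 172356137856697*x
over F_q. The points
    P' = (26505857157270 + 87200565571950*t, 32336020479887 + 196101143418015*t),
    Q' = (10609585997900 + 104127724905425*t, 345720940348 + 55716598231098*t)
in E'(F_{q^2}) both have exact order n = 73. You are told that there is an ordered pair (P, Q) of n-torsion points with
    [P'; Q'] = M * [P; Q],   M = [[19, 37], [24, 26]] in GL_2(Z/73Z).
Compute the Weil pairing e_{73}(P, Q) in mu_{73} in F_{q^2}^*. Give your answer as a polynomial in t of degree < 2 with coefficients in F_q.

e_{73}(aP+bQ,cP+dQ) = e_{73}(P,Q)^(ad-bc); with (a,b,c,d)=(19,37,24,26) this gives the det-73 law.
det(M) mod 73 = 44; its inverse in (Z/73)^* is 5 (check: 44*5 mod 73 = 1).
Run Miller on y^2=x^3+172356137856697*x over F_{207822384848789}: ladder 1001001 (7 bits); e = f_P(D_Q)/f_Q(D_P).
f_P(D_Q)/f_Q(D_P) = 9273425887460 + 41262623945533*t.
Thus e_{73}(P,Q) = 175317019880940 + 204364846594079*t.

175317019880940 + 204364846594079*t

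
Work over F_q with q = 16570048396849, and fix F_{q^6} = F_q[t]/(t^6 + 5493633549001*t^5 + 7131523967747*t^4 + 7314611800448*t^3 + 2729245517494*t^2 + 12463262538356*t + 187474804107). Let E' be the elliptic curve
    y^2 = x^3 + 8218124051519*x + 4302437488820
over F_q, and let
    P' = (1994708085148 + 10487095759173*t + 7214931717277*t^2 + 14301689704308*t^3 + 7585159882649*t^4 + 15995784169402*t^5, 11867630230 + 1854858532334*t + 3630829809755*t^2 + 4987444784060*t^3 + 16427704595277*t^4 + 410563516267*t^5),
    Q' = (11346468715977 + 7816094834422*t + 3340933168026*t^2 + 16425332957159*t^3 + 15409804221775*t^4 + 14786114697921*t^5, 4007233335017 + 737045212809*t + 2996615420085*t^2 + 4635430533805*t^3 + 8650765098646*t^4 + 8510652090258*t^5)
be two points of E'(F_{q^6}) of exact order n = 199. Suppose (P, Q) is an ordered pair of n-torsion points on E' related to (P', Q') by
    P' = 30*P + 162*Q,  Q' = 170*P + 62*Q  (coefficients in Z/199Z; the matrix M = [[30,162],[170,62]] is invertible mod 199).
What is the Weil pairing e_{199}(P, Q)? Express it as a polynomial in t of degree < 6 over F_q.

Under M = [[30,162],[170,62]] in GL_2(Z/199), e_{199}(P',Q') = e_{199}(P,Q)^(30*62-162*170 mod 199).
det(M) mod 199 = 190; its inverse in (Z/199)^* is 22 (check: 190*22 mod 199 = 1).
Double-and-add over 11000111: 8-1 doublings, 5-1 additions; each step l_{T,T}/v_{2T} or l_{T,P'}/v at Q'+S for random S.
f_P(D_Q)/f_Q(D_P) = 12835962968254 + 9370955961385*t + 7697157763083*t^2 + 10054082562199*t^3 + 8340912377189*t^4 + 12869564619105*t^5.
Thus e_{199}(P,Q) = 1802443488316 + 11926413289550*t + 8495402942760*t^2 + 14435592372573*t^3 + 4316119901656*t^4 + 6523147834591*t^5.

1802443488316 + 11926413289550*t + 8495402942760*t^2 + 14435592372573*t^3 + 4316119901656*t^4 + 6523147834591*t^5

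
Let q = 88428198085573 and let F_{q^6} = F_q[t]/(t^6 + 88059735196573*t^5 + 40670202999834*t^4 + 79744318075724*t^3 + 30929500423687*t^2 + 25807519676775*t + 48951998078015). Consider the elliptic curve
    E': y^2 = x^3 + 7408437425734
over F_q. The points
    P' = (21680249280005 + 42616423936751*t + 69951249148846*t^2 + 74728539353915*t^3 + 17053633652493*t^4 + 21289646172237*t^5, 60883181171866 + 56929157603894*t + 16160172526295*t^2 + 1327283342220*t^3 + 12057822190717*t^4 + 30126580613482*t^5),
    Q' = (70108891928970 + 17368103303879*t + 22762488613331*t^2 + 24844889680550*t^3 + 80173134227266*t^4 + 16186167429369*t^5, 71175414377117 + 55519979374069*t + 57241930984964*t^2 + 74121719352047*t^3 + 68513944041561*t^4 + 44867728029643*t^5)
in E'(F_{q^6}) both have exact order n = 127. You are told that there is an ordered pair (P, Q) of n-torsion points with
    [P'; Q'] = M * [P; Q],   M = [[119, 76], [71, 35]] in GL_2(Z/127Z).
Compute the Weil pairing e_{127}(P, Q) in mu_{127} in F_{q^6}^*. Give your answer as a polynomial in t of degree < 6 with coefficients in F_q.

41782574817981 + 31125034843815*t + 84477940911016*t^2 + 6813742557190*t^3 + 50798859094758*t^4 + 13287564578707*t^5

Under M = [[119,76],[71,35]] in GL_2(Z/127), e_{127}(P',Q') = e_{127}(P,Q)^(119*35-76*71 mod 127).
Hence e(P,Q) = e(P',Q')^{114} where 114 = 39^{-1} mod 127.
Build f_{127,P'} and f_{127,Q'} via the 7-bit ladder of 127=1111111_2; evaluate at shifted divisors; quotient in F_{88428198085573^6}.
e_{127}(P',Q') = 35948071077548 + 8312024427509*t + 49676217247920*t^2 + 43869251987108*t^3 + 1890272618567*t^4 + 15452872535693*t^5.
Thus e_{127}(P,Q) = 41782574817981 + 31125034843815*t + 84477940911016*t^2 + 6813742557190*t^3 + 50798859094758*t^4 + 13287564578707*t^5.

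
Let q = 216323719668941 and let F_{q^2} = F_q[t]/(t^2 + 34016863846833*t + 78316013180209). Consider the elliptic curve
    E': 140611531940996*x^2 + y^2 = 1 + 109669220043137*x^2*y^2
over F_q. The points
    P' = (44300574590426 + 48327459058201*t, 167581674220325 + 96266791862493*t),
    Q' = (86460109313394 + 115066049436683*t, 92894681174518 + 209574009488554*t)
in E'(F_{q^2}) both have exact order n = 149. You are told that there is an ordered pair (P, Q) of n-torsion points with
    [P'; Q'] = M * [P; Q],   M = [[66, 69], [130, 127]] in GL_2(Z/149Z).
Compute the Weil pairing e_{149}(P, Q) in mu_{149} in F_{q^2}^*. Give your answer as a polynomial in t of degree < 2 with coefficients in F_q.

99726645398591 + 146923800779928*t

e_{149}(aP+bQ,cP+dQ) = e_{149}(P,Q)^(ad-bc); with (a,b,c,d)=(66,69,130,127) this gives the det-149 law.
det(M) mod 149 = 8; its inverse in (Z/149)^* is 56 (check: 8*56 mod 149 = 1).
Edwards->Montgomery: u=(1+y)/(1-y), v=u/x -> 215250142353420v^2=u^3+74454962444296u^2+u; then x_W=61816507891700u+77767411942179: y^2=x^3+543577395458*x+155877328964809.
Run Miller on y^2=x^3+543577395458*x+155877328964809 over F_{216323719668941}: ladder 10010101 (8 bits); e = f_P(D_Q)/f_Q(D_P).
The quotient is 77363603384083 + 198507283626473*t.
e_{149}(P,Q) = (77363603384083 + 198507283626473*t)^{56} = 99726645398591 + 146923800779928*t.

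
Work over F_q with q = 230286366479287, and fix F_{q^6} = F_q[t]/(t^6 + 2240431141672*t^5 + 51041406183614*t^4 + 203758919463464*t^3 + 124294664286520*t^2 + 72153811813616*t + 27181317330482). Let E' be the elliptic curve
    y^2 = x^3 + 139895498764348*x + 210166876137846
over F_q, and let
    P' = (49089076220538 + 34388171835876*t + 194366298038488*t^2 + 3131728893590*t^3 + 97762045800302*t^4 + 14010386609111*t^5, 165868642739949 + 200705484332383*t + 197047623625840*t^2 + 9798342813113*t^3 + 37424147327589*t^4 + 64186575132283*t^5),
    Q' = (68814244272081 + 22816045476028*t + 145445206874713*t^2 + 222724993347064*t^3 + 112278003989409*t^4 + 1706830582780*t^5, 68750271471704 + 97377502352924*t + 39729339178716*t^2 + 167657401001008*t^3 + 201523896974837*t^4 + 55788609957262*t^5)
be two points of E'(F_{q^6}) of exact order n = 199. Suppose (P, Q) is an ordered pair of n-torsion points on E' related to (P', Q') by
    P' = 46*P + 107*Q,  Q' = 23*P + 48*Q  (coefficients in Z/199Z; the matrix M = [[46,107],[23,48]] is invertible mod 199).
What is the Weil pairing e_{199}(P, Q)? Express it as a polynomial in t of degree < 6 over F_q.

e_{199} is bilinear + alternating on E[199], so e_{199}(46*P + 107*Q, 23*P + 48*Q) = e_{199}(P,Q)^(46*48-107*23).
46*48 - 107*23 = -253; reduced mod 199: det = 145, inverse 70.
8-bit Miller (11000111) on E'/F_{230286366479287} with a'=139895498764348, b'=210166876137846: accumulate tangent/chord ratios at Q'+S and P'+S'.
e_{199}(P',Q') = 225758205355272 + 43837806356513*t + 88144968310728*t^2 + 194690059863216*t^3 + 229600125579059*t^4 + 187701746644996*t^5.
(225758205355272 + 43837806356513*t + 88144968310728*t^2 + 194690059863216*t^3 + 229600125579059*t^4 + 187701746644996*t^5)^{70} mod (230286366479287,f) = 130591041232973 + 141589077380656*t + 125477246218205*t^2 + 131333434955089*t^3 + 201149273905947*t^4 + 162375168752102*t^5.

130591041232973 + 141589077380656*t + 125477246218205*t^2 + 131333434955089*t^3 + 201149273905947*t^4 + 162375168752102*t^5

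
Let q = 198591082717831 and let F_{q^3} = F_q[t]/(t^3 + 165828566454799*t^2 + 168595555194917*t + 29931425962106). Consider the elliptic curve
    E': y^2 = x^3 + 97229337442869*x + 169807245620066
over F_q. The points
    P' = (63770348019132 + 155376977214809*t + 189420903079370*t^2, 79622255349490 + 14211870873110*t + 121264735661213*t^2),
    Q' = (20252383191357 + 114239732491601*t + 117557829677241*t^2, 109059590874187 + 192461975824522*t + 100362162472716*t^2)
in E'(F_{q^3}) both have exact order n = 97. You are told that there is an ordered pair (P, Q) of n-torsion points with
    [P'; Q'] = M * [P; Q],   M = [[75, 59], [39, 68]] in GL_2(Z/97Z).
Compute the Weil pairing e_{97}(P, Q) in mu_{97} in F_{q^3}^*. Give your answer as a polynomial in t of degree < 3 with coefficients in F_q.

72471448981565 + 10741883768918*t + 62967767866295*t^2

e_{97} is bilinear + alternating on E[97], so e_{97}(75*P + 59*Q, 39*P + 68*Q) = e_{97}(P,Q)^(75*68-59*39).
det(M) mod 97 = 83; its inverse in (Z/97)^* is 90 (check: 83*90 mod 97 = 1).
Miller loop for e_{97} over F_{198591082717831^3}: bits of 97 = 1100001; 6 double steps + 2 add steps, l/v at each.
e_{97}(P',Q') = 37575256964675 + 30345271811904*t + 116301170586552*t^2.
Raise to 90: e(P,Q) = 72471448981565 + 10741883768918*t + 62967767866295*t^2 in mu_{97}.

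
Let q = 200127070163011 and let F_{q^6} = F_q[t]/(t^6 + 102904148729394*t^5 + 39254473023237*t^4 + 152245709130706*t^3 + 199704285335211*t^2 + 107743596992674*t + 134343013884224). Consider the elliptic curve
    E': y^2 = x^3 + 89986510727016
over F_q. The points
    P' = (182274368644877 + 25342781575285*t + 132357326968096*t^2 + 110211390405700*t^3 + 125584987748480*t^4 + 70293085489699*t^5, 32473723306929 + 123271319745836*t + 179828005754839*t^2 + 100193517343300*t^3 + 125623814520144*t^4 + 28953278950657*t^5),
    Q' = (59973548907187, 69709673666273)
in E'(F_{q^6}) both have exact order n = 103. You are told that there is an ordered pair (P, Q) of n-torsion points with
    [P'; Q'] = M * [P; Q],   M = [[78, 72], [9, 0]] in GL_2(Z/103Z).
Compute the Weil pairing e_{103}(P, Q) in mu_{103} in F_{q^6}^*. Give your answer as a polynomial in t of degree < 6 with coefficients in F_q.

Since e_{103}(P,P)=e_{103}(Q,Q)=1 and e_{103}(Q,P)=e_{103}(P,Q)^{-1}, expanding e_{103}(78*P + 72*Q,9*P) leaves e(P,Q)^det(M).
So e_{103}(P,Q) = e_{103}(P',Q')^{24}, since 73*24 = 1 mod 103.
n = 103 = (1100111)_2 (7 bits, wt 5); accumulate f_{103,P'}(Q'+S)/f_{103,P'}(S) along the 6-step ladder.
So e_{103}(P',Q') = 106995456407061 + 39882729672376*t + 47076164539613*t^2 + 165311165436638*t^3 + 127781064858724*t^4 + 1814773964864*t^5.
e_{103}(P,Q) = (106995456407061 + 39882729672376*t + 47076164539613*t^2 + 165311165436638*t^3 + 127781064858724*t^4 + 1814773964864*t^5)^{24} = 17039610017987 + 147167209976973*t + 198882675797999*t^2 + 72017583723201*t^3 + 161754623776615*t^4 + 35365709041827*t^5.

17039610017987 + 147167209976973*t + 198882675797999*t^2 + 72017583723201*t^3 + 161754623776615*t^4 + 35365709041827*t^5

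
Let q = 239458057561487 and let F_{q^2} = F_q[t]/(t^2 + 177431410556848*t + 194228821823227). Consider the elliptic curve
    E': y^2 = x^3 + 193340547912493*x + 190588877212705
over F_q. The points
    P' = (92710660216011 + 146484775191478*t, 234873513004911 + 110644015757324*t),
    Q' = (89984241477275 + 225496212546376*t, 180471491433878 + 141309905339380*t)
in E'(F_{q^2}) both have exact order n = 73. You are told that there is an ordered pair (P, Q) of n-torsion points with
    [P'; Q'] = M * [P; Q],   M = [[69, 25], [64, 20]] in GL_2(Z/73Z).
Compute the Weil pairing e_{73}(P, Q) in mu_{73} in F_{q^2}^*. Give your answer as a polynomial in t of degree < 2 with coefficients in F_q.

e_{73} is bilinear + alternating on E[73], so e_{73}(69*P + 25*Q, 64*P + 20*Q) = e_{73}(P,Q)^(69*20-25*64).
So e_{73}(P,Q) = e_{73}(P',Q')^{72}, since 72*72 = 1 mod 73.
Double-and-add over 1001001: 7-1 doublings, 3-1 additions; each step l_{T,T}/v_{2T} or l_{T,P'}/v at Q'+S for random S.
e_{73}(P',Q') = 190087849345748 + 129434443042316*t.
Finally e_{73}(P,Q) = 200433052128328 + 110023614519171*t.

200433052128328 + 110023614519171*t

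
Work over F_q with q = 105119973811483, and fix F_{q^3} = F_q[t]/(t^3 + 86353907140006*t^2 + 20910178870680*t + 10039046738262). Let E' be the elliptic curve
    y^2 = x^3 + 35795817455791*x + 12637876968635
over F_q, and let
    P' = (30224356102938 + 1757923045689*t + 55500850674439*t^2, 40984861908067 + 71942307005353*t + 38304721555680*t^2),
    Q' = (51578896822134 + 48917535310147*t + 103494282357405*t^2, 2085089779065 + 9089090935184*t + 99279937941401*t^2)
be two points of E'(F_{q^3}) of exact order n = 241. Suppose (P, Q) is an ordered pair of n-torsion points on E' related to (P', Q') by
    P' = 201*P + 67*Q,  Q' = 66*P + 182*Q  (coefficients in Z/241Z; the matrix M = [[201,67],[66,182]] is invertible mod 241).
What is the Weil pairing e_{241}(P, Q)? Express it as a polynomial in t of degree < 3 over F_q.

The 241-Weil pairing on E[241] over F_{105119973811483} is alternating-bilinear: e_{241}(P',Q') = e_{241}(P,Q)^det(M).
Inverting 107 mod 241: 232. Thus e_{241}(P,Q) = e(P',Q')^{232}.
8-bit Miller (11110001) on E'/F_{105119973811483} with a'=35795817455791, b'=12637876968635: accumulate tangent/chord ratios at Q'+S and P'+S'.
Miller gives e_{241}(P',Q') = 39929010252482 + 61701020433841*t + 32513386690280*t^2 in F_{105119973811483^3}.
Finally e_{241}(P,Q) = 100131161704621 + 55954117639001*t + 83189143950592*t^2.

100131161704621 + 55954117639001*t + 83189143950592*t^2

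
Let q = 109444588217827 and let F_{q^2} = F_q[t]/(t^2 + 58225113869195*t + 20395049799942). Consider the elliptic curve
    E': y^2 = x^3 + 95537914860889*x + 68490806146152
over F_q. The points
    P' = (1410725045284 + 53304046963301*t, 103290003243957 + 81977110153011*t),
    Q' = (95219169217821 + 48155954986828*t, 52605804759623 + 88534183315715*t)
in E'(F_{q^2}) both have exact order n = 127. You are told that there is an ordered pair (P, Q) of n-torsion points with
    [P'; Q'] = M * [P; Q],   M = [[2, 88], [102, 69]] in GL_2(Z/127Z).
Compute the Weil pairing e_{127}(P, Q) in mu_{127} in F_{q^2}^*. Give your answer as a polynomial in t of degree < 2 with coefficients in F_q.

Since e_{127}(P,P)=e_{127}(Q,Q)=1 and e_{127}(Q,P)=e_{127}(P,Q)^{-1}, expanding e_{127}(2*P + 88*Q,102*P + 69*Q) leaves e(P,Q)^det(M).
2*69 - 88*102 = -8838; reduced mod 127: det = 52, inverse 22.
n = 127 = (1111111)_2 (7 bits, wt 7); accumulate f_{127,P'}(Q'+S)/f_{127,P'}(S) along the 6-step ladder.
Miller gives e_{127}(P',Q') = 40005764924923 + 61567079049174*t in F_{109444588217827^2}.
Thus e_{127}(P,Q) = 39231532069934 + 80161669503661*t.

39231532069934 + 80161669503661*t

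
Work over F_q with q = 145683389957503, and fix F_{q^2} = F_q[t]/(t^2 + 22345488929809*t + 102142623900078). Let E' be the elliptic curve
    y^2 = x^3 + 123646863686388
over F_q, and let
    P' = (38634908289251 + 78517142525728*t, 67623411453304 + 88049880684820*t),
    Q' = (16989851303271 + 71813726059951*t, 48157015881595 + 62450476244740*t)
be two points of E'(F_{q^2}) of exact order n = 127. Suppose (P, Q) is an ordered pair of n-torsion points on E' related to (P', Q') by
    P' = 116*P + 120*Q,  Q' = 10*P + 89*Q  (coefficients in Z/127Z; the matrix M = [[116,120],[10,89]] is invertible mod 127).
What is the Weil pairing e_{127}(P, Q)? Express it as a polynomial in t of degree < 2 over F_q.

41926548007134 + 145285319444252*t

Under M = [[116,120],[10,89]] in GL_2(Z/127), e_{127}(P',Q') = e_{127}(P,Q)^(116*89-120*10 mod 127).
Inverting 107 mod 127: 19. Thus e_{127}(P,Q) = e(P',Q')^{19}.
Double-and-add over 1111111: 7-1 doublings, 7-1 additions; each step l_{T,T}/v_{2T} or l_{T,P'}/v at Q'+S for random S.
Miller gives e_{127}(P',Q') = 19563505985769 + 136133119109913*t in F_{145683389957503^2}.
Raise to 19: e(P,Q) = 41926548007134 + 145285319444252*t in mu_{127}.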